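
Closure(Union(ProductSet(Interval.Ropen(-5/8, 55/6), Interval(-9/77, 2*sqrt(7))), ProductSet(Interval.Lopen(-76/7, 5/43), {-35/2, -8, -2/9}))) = Union(ProductSet(Interval(-76/7, 5/43), {-35/2, -8, -2/9}), ProductSet(Interval(-5/8, 55/6), Interval(-9/77, 2*sqrt(7))))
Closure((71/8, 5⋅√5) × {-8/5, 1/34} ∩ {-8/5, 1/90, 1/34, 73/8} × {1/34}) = {73/8} × {1/34}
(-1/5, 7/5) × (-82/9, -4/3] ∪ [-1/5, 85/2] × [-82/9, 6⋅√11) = [-1/5, 85/2] × [-82/9, 6⋅√11)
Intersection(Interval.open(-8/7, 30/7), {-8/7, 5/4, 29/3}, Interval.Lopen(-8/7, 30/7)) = {5/4}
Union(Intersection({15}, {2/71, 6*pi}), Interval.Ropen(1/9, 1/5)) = Interval.Ropen(1/9, 1/5)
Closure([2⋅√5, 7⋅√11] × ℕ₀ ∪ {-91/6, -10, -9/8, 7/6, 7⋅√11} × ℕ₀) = ({-91/6, -10, -9/8, 7/6} ∪ [2⋅√5, 7⋅√11]) × ℕ₀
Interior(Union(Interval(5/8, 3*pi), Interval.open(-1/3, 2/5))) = Union(Interval.open(-1/3, 2/5), Interval.open(5/8, 3*pi))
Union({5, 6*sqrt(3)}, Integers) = Union({6*sqrt(3)}, Integers)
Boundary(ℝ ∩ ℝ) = ∅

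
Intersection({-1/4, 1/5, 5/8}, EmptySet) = EmptySet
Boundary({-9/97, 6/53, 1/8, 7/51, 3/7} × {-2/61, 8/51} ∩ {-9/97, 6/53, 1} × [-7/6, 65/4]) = {-9/97, 6/53} × {-2/61, 8/51}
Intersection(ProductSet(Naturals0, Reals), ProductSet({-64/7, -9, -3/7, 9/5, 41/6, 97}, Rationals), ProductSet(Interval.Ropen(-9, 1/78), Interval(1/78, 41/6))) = EmptySet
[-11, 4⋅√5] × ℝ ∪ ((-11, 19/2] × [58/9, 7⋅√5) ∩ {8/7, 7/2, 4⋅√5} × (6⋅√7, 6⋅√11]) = [-11, 4⋅√5] × ℝ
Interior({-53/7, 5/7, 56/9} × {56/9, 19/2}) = ∅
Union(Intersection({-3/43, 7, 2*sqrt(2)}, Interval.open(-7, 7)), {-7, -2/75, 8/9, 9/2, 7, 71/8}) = {-7, -3/43, -2/75, 8/9, 9/2, 7, 71/8, 2*sqrt(2)}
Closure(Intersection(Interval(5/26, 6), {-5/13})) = EmptySet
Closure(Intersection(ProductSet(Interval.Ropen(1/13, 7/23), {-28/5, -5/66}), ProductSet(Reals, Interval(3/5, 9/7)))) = EmptySet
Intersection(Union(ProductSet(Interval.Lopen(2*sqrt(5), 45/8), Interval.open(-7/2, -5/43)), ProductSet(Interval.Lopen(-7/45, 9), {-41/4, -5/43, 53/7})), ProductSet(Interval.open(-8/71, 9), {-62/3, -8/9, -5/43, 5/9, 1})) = Union(ProductSet(Interval.open(-8/71, 9), {-5/43}), ProductSet(Interval.Lopen(2*sqrt(5), 45/8), {-8/9}))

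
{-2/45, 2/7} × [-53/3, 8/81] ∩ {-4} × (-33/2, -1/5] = ∅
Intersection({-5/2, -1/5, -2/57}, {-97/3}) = EmptySet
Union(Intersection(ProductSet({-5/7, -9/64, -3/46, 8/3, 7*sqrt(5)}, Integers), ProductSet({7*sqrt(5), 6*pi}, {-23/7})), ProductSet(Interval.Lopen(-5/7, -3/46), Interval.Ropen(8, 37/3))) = ProductSet(Interval.Lopen(-5/7, -3/46), Interval.Ropen(8, 37/3))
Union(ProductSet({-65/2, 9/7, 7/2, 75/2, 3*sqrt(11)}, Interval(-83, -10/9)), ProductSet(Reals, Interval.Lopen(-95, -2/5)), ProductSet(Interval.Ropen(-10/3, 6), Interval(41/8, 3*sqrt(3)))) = Union(ProductSet(Interval.Ropen(-10/3, 6), Interval(41/8, 3*sqrt(3))), ProductSet(Reals, Interval.Lopen(-95, -2/5)))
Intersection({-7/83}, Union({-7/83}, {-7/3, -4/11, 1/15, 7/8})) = {-7/83}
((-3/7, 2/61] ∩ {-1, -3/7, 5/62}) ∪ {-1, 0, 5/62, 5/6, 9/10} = {-1, 0, 5/62, 5/6, 9/10}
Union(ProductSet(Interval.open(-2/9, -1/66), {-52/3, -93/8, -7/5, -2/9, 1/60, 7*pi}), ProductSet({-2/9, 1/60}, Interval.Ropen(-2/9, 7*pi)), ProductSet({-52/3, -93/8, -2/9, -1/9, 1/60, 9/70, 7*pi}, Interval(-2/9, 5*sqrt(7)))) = Union(ProductSet({-2/9, 1/60}, Interval.Ropen(-2/9, 7*pi)), ProductSet({-52/3, -93/8, -2/9, -1/9, 1/60, 9/70, 7*pi}, Interval(-2/9, 5*sqrt(7))), ProductSet(Interval.open(-2/9, -1/66), {-52/3, -93/8, -7/5, -2/9, 1/60, 7*pi}))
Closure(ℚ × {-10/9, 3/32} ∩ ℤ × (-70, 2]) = ℤ × {-10/9, 3/32}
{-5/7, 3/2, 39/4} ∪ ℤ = ℤ ∪ {-5/7, 3/2, 39/4}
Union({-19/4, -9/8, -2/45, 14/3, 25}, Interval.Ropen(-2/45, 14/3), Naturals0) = Union({-19/4, -9/8}, Interval(-2/45, 14/3), Naturals0)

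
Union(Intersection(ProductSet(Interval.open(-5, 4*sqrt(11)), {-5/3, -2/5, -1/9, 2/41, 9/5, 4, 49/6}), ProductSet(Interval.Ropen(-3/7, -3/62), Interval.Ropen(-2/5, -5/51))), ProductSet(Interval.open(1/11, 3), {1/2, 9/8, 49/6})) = Union(ProductSet(Interval.Ropen(-3/7, -3/62), {-2/5, -1/9}), ProductSet(Interval.open(1/11, 3), {1/2, 9/8, 49/6}))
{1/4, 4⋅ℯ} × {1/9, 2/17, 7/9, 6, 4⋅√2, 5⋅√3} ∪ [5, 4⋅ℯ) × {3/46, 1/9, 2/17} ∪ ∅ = ([5, 4⋅ℯ) × {3/46, 1/9, 2/17}) ∪ ({1/4, 4⋅ℯ} × {1/9, 2/17, 7/9, 6, 4⋅√2, 5⋅√3})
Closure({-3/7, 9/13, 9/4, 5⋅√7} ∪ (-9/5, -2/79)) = [-9/5, -2/79] ∪ {9/13, 9/4, 5⋅√7}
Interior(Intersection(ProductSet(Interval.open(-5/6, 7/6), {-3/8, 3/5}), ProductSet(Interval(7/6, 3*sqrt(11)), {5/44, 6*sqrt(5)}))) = EmptySet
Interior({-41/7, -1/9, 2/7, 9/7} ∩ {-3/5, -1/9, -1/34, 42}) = ∅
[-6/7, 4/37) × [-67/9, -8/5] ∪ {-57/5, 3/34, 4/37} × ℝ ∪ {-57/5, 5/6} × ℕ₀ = ({-57/5, 5/6} × ℕ₀) ∪ ({-57/5, 3/34, 4/37} × ℝ) ∪ ([-6/7, 4/37) × [-67/9, -8/5])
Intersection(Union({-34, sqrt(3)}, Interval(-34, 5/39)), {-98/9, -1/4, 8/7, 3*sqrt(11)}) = {-98/9, -1/4}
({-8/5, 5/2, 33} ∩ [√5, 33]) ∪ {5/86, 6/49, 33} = {5/86, 6/49, 5/2, 33}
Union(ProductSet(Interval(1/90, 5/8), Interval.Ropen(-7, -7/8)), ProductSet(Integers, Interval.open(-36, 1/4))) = Union(ProductSet(Integers, Interval.open(-36, 1/4)), ProductSet(Interval(1/90, 5/8), Interval.Ropen(-7, -7/8)))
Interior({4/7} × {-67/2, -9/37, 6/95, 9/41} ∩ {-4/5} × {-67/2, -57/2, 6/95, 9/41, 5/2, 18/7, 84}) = ∅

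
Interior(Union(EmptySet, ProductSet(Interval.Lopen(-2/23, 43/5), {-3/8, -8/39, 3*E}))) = EmptySet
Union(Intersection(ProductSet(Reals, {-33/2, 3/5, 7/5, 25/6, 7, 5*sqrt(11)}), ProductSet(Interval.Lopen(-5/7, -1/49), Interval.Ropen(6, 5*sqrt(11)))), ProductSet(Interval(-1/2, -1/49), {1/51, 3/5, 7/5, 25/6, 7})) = Union(ProductSet(Interval.Lopen(-5/7, -1/49), {7}), ProductSet(Interval(-1/2, -1/49), {1/51, 3/5, 7/5, 25/6, 7}))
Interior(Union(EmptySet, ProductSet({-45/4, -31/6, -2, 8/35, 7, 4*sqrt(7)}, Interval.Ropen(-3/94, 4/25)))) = EmptySet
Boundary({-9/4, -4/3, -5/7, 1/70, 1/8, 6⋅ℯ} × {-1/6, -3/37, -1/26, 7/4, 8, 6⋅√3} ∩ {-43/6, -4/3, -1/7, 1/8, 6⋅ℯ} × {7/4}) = {-4/3, 1/8, 6⋅ℯ} × {7/4}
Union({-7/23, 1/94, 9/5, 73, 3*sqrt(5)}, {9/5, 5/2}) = {-7/23, 1/94, 9/5, 5/2, 73, 3*sqrt(5)}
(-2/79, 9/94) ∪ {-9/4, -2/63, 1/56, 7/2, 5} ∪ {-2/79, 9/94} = {-9/4, -2/63, 7/2, 5} ∪ [-2/79, 9/94]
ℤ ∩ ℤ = ℤ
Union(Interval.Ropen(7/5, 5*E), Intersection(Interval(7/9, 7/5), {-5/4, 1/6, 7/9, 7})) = Union({7/9}, Interval.Ropen(7/5, 5*E))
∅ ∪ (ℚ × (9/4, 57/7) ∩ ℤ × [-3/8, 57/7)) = ℤ × (9/4, 57/7)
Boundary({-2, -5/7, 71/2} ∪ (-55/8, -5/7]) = {-55/8, -5/7, 71/2}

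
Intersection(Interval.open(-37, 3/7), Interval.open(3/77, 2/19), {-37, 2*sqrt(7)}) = EmptySet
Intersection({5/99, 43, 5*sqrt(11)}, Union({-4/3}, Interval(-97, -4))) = EmptySet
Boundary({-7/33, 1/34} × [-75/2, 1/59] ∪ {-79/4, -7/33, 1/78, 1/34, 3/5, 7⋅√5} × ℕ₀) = ({-7/33, 1/34} × [-75/2, 1/59]) ∪ ({-79/4, -7/33, 1/78, 1/34, 3/5, 7⋅√5} × ℕ₀)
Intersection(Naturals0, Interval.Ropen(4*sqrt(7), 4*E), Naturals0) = EmptySet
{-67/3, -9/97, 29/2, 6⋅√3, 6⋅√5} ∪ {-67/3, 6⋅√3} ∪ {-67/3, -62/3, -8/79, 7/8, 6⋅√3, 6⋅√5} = {-67/3, -62/3, -8/79, -9/97, 7/8, 29/2, 6⋅√3, 6⋅√5}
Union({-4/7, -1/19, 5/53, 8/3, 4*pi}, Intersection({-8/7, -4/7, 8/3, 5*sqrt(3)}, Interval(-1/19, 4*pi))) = {-4/7, -1/19, 5/53, 8/3, 5*sqrt(3), 4*pi}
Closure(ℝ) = ℝ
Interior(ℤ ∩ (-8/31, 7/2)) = ∅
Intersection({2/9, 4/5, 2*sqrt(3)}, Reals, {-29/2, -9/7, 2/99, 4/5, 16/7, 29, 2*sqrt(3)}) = {4/5, 2*sqrt(3)}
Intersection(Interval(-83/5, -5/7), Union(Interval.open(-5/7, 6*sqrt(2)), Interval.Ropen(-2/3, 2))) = EmptySet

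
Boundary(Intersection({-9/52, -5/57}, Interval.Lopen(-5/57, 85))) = EmptySet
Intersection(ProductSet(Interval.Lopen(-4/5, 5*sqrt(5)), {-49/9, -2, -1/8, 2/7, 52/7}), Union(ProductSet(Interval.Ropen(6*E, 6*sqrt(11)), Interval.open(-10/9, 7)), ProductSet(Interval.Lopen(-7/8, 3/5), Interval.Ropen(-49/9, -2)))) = ProductSet(Interval.Lopen(-4/5, 3/5), {-49/9})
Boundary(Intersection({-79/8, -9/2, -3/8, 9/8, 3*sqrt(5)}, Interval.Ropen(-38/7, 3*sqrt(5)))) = {-9/2, -3/8, 9/8}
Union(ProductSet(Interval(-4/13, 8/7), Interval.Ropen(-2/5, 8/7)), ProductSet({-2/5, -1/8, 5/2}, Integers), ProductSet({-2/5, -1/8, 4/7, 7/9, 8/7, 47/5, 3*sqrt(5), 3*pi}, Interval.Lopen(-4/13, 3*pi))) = Union(ProductSet({-2/5, -1/8, 5/2}, Integers), ProductSet({-2/5, -1/8, 4/7, 7/9, 8/7, 47/5, 3*sqrt(5), 3*pi}, Interval.Lopen(-4/13, 3*pi)), ProductSet(Interval(-4/13, 8/7), Interval.Ropen(-2/5, 8/7)))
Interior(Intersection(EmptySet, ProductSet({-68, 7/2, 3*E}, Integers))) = EmptySet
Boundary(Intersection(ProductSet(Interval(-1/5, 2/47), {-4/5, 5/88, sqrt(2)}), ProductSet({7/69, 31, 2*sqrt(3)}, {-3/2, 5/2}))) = EmptySet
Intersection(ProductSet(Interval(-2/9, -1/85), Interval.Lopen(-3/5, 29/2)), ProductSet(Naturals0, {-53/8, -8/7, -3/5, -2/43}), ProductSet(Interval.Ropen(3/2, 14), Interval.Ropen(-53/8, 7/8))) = EmptySet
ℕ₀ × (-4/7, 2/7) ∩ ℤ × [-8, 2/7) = ℕ₀ × (-4/7, 2/7)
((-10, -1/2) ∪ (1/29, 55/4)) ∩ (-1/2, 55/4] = (1/29, 55/4)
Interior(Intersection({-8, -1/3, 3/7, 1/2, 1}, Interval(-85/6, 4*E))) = EmptySet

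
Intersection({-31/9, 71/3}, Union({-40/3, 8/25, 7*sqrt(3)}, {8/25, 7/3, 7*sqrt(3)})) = EmptySet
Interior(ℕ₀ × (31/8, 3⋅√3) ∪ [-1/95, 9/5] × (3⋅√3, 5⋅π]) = (-1/95, 9/5) × (3⋅√3, 5⋅π)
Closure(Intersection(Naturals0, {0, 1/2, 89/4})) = {0}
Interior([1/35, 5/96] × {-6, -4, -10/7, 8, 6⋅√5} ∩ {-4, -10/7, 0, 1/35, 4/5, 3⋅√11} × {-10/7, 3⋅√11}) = ∅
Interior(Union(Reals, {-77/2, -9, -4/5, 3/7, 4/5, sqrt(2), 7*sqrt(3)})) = Reals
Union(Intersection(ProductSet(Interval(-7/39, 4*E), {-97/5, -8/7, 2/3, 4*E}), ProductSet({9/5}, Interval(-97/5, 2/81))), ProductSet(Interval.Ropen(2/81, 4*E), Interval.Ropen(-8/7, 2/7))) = Union(ProductSet({9/5}, {-97/5, -8/7}), ProductSet(Interval.Ropen(2/81, 4*E), Interval.Ropen(-8/7, 2/7)))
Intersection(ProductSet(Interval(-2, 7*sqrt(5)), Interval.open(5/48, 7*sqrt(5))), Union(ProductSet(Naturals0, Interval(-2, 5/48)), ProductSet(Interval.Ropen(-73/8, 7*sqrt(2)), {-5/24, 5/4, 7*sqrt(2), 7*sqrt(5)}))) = ProductSet(Interval.Ropen(-2, 7*sqrt(2)), {5/4, 7*sqrt(2)})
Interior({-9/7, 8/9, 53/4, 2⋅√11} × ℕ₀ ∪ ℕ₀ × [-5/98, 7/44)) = ∅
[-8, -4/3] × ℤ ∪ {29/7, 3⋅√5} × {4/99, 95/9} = ([-8, -4/3] × ℤ) ∪ ({29/7, 3⋅√5} × {4/99, 95/9})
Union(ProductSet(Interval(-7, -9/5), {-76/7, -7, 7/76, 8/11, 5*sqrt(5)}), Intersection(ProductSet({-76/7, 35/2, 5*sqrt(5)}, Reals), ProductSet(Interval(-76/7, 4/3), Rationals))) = Union(ProductSet({-76/7}, Rationals), ProductSet(Interval(-7, -9/5), {-76/7, -7, 7/76, 8/11, 5*sqrt(5)}))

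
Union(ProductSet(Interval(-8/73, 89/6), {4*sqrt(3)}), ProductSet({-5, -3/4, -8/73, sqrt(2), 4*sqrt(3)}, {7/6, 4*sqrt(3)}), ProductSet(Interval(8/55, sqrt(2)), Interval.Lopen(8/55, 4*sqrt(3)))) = Union(ProductSet({-5, -3/4, -8/73, sqrt(2), 4*sqrt(3)}, {7/6, 4*sqrt(3)}), ProductSet(Interval(-8/73, 89/6), {4*sqrt(3)}), ProductSet(Interval(8/55, sqrt(2)), Interval.Lopen(8/55, 4*sqrt(3))))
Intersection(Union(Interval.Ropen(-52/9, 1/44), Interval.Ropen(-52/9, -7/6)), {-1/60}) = {-1/60}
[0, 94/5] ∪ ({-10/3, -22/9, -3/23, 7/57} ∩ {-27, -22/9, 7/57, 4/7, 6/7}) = {-22/9} ∪ [0, 94/5]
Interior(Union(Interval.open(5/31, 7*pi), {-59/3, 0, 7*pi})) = Interval.open(5/31, 7*pi)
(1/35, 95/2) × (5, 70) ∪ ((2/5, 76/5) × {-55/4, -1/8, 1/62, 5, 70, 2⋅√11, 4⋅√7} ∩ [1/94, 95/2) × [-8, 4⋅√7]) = ((1/35, 95/2) × (5, 70)) ∪ ((2/5, 76/5) × {-1/8, 1/62, 5, 2⋅√11, 4⋅√7})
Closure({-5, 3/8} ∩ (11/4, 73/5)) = ∅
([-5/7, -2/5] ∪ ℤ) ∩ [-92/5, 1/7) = {-18, -17, …, 0} ∪ [-5/7, -2/5]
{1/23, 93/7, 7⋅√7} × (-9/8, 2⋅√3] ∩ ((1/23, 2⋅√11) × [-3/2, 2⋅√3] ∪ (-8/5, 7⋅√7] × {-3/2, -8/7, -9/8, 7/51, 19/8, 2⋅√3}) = {1/23, 93/7, 7⋅√7} × {7/51, 19/8, 2⋅√3}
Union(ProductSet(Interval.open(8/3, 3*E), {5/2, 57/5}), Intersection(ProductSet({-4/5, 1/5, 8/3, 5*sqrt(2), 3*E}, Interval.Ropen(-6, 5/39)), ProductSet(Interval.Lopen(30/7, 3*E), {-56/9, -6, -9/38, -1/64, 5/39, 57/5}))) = Union(ProductSet({5*sqrt(2), 3*E}, {-6, -9/38, -1/64}), ProductSet(Interval.open(8/3, 3*E), {5/2, 57/5}))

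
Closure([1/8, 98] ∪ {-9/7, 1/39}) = {-9/7, 1/39} ∪ [1/8, 98]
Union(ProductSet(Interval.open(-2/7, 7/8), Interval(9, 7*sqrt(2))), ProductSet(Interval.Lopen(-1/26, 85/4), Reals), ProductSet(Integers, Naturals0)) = Union(ProductSet(Integers, Naturals0), ProductSet(Interval.open(-2/7, 7/8), Interval(9, 7*sqrt(2))), ProductSet(Interval.Lopen(-1/26, 85/4), Reals))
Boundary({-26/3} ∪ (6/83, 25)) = {-26/3, 6/83, 25}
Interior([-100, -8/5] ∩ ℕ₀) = ∅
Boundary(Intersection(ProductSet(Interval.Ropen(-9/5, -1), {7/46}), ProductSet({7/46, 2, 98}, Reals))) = EmptySet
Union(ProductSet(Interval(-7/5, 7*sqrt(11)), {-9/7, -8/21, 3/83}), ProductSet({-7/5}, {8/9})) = Union(ProductSet({-7/5}, {8/9}), ProductSet(Interval(-7/5, 7*sqrt(11)), {-9/7, -8/21, 3/83}))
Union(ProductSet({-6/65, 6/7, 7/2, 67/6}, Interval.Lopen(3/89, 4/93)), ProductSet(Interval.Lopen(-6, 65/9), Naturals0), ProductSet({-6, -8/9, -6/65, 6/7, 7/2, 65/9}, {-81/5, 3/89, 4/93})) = Union(ProductSet({-6/65, 6/7, 7/2, 67/6}, Interval.Lopen(3/89, 4/93)), ProductSet({-6, -8/9, -6/65, 6/7, 7/2, 65/9}, {-81/5, 3/89, 4/93}), ProductSet(Interval.Lopen(-6, 65/9), Naturals0))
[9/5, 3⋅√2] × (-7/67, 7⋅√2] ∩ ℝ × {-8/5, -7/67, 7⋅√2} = [9/5, 3⋅√2] × {7⋅√2}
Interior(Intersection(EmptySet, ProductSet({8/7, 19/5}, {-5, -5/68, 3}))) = EmptySet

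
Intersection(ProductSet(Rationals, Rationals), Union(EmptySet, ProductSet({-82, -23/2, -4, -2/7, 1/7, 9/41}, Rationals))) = ProductSet({-82, -23/2, -4, -2/7, 1/7, 9/41}, Rationals)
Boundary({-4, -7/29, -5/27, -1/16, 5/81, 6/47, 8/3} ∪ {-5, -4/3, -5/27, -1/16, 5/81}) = {-5, -4, -4/3, -7/29, -5/27, -1/16, 5/81, 6/47, 8/3}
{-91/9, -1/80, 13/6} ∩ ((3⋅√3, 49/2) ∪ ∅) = ∅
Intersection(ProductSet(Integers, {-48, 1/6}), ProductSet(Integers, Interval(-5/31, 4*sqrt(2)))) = ProductSet(Integers, {1/6})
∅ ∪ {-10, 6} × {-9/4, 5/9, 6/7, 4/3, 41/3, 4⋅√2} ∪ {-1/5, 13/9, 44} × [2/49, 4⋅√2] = ({-1/5, 13/9, 44} × [2/49, 4⋅√2]) ∪ ({-10, 6} × {-9/4, 5/9, 6/7, 4/3, 41/3, 4⋅√2})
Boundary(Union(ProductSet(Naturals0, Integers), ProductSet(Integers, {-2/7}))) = Union(ProductSet(Integers, {-2/7}), ProductSet(Naturals0, Integers))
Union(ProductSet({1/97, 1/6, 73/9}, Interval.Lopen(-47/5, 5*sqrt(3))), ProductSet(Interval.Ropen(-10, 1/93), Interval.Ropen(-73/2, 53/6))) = Union(ProductSet({1/97, 1/6, 73/9}, Interval.Lopen(-47/5, 5*sqrt(3))), ProductSet(Interval.Ropen(-10, 1/93), Interval.Ropen(-73/2, 53/6)))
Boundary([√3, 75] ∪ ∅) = {75, √3}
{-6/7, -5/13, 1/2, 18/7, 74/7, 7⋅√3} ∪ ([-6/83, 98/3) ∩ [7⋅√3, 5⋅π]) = {-6/7, -5/13, 1/2, 18/7, 74/7} ∪ [7⋅√3, 5⋅π]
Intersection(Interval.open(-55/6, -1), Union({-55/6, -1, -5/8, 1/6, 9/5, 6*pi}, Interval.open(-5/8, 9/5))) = EmptySet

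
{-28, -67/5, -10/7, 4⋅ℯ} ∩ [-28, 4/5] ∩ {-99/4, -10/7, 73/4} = {-10/7}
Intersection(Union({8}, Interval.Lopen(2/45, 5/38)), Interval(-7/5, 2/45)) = EmptySet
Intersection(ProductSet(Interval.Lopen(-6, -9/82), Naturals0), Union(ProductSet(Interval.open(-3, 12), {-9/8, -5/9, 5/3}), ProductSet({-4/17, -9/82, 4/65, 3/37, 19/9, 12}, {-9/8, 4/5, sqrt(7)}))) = EmptySet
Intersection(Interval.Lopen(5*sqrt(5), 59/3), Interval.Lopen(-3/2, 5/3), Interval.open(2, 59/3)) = EmptySet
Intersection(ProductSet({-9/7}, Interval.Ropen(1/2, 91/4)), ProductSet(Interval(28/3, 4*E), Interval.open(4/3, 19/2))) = EmptySet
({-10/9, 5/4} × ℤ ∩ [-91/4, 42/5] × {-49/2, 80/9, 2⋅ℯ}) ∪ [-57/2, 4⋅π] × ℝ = [-57/2, 4⋅π] × ℝ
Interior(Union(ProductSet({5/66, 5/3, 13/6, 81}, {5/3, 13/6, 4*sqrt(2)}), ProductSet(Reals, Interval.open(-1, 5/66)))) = ProductSet(Reals, Interval.open(-1, 5/66))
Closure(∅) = ∅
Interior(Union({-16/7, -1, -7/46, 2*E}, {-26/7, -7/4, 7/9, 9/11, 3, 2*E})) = EmptySet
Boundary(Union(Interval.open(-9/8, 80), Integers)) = Union(Complement(Integers, Interval.open(-9/8, 80)), {-9/8})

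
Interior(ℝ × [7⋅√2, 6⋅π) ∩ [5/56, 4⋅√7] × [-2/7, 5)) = ∅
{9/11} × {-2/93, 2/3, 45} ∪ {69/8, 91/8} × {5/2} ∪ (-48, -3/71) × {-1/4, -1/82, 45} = ({69/8, 91/8} × {5/2}) ∪ ({9/11} × {-2/93, 2/3, 45}) ∪ ((-48, -3/71) × {-1/4, -1/82, 45})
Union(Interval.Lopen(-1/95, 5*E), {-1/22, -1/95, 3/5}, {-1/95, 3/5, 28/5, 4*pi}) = Union({-1/22}, Interval(-1/95, 5*E))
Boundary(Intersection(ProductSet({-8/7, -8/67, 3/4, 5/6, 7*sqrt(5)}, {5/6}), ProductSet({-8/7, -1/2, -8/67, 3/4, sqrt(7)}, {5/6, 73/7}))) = ProductSet({-8/7, -8/67, 3/4}, {5/6})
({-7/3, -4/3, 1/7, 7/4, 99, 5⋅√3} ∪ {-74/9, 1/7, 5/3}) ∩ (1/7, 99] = {5/3, 7/4, 99, 5⋅√3}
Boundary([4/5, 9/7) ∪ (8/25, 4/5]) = {8/25, 9/7}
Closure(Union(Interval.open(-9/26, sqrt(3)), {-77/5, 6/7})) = Union({-77/5}, Interval(-9/26, sqrt(3)))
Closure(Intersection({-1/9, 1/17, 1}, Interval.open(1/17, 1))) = EmptySet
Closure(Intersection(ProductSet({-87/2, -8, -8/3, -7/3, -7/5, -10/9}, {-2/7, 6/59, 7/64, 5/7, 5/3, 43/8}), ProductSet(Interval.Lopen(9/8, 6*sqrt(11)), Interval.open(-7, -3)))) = EmptySet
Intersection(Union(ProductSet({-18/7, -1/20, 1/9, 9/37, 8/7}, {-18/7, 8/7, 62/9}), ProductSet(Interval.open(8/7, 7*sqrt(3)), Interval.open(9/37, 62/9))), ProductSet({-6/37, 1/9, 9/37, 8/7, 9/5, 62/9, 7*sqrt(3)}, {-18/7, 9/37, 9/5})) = Union(ProductSet({9/5, 62/9}, {9/5}), ProductSet({1/9, 9/37, 8/7}, {-18/7}))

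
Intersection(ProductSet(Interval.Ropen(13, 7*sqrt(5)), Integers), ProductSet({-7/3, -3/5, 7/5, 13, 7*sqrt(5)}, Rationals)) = ProductSet({13}, Integers)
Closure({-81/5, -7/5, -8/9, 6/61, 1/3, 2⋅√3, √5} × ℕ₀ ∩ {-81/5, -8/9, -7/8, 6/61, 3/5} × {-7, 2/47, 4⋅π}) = ∅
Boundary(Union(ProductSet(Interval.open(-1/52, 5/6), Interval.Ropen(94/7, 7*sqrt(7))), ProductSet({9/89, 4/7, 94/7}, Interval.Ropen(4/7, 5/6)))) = Union(ProductSet({-1/52, 5/6}, Interval(94/7, 7*sqrt(7))), ProductSet({9/89, 4/7, 94/7}, Interval(4/7, 5/6)), ProductSet(Interval(-1/52, 5/6), {94/7, 7*sqrt(7)}))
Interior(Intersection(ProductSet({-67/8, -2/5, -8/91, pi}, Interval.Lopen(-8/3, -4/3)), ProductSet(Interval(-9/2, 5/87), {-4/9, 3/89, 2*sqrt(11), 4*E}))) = EmptySet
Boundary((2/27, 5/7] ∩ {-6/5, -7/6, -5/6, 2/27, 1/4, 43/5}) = {1/4}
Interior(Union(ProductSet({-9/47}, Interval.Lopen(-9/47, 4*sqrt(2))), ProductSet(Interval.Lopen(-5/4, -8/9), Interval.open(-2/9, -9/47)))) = ProductSet(Interval.open(-5/4, -8/9), Interval.open(-2/9, -9/47))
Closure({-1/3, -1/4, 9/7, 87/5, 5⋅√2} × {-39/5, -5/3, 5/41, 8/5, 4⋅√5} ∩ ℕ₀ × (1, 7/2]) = ∅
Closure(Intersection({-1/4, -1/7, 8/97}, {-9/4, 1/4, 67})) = EmptySet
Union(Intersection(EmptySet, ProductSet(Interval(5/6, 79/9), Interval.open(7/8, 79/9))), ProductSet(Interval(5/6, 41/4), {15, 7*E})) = ProductSet(Interval(5/6, 41/4), {15, 7*E})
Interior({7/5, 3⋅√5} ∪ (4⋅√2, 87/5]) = (4⋅√2, 87/5)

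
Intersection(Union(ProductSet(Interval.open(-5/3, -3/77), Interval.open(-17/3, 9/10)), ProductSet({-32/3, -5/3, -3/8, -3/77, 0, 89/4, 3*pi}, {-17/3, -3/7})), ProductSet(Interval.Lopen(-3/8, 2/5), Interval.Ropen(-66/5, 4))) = Union(ProductSet({-3/77, 0}, {-17/3, -3/7}), ProductSet(Interval.open(-3/8, -3/77), Interval.open(-17/3, 9/10)))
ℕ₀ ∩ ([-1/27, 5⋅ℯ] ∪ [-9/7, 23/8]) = {0, 1, …, 13}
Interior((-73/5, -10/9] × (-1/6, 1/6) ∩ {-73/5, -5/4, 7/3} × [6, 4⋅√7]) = ∅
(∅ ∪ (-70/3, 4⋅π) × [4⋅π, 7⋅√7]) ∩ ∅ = ∅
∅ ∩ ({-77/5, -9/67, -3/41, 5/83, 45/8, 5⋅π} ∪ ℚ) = ∅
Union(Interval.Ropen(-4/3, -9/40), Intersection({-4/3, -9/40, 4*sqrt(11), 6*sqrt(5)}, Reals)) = Union({4*sqrt(11), 6*sqrt(5)}, Interval(-4/3, -9/40))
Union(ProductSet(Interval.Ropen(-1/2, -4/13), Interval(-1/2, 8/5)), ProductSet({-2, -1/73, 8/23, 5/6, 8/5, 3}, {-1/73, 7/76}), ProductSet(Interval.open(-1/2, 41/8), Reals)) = Union(ProductSet({-2, -1/73, 8/23, 5/6, 8/5, 3}, {-1/73, 7/76}), ProductSet(Interval.Ropen(-1/2, -4/13), Interval(-1/2, 8/5)), ProductSet(Interval.open(-1/2, 41/8), Reals))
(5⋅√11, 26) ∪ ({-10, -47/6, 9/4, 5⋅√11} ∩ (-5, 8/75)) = (5⋅√11, 26)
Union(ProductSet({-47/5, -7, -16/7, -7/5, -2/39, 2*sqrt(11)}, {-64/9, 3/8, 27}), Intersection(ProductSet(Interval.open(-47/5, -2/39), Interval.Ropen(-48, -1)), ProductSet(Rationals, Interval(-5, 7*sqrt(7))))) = Union(ProductSet({-47/5, -7, -16/7, -7/5, -2/39, 2*sqrt(11)}, {-64/9, 3/8, 27}), ProductSet(Intersection(Interval.open(-47/5, -2/39), Rationals), Interval.Ropen(-5, -1)))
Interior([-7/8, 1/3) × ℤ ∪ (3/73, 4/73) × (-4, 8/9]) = (3/73, 4/73) × (((-4, 8/9) \ ℤ) ∪ (ℤ \ ({8/9} ∪ (ℤ \ (-4, 8/9)))) ∪ ({-3, -2, -1, 0} \ ℤ \ (-4, 8/9)) ∪ ((-4, 8/9) \ ℤ \ (-4, 8/9)) ∪ ({-4, -3, …, 0} \ ({8/9} ∪ (ℤ \ (-4, 8/9)))) ∪ ({-3, -2, -1, 0} \ ({8/9} ∪ (ℤ \ (-4, 8/9)))))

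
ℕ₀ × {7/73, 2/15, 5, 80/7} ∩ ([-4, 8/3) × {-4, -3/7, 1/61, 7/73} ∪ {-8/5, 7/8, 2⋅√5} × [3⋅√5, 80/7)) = {0, 1, 2} × {7/73}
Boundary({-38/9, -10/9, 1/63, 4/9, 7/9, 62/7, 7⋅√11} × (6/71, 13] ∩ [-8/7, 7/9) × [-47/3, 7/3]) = {-10/9, 1/63, 4/9} × [6/71, 7/3]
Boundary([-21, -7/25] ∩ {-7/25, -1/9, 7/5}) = {-7/25}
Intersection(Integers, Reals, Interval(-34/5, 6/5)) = Range(-6, 2, 1)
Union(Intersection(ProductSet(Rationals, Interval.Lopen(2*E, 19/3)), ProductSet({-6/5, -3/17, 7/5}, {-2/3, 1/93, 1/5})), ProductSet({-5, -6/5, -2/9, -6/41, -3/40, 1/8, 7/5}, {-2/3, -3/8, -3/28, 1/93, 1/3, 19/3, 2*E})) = ProductSet({-5, -6/5, -2/9, -6/41, -3/40, 1/8, 7/5}, {-2/3, -3/8, -3/28, 1/93, 1/3, 19/3, 2*E})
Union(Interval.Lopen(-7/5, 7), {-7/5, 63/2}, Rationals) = Union(Interval(-7/5, 7), Rationals)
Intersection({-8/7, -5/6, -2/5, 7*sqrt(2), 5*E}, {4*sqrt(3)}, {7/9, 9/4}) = EmptySet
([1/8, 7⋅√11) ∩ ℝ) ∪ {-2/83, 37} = {-2/83, 37} ∪ [1/8, 7⋅√11)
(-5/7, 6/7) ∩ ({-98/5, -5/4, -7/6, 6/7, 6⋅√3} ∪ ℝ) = (-5/7, 6/7)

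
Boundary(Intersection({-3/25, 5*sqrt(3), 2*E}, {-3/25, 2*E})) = {-3/25, 2*E}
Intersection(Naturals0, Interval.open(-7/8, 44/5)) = Range(0, 9, 1)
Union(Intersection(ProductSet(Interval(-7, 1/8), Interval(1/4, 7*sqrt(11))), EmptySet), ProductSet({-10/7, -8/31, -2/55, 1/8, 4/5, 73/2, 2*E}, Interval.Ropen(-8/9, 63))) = ProductSet({-10/7, -8/31, -2/55, 1/8, 4/5, 73/2, 2*E}, Interval.Ropen(-8/9, 63))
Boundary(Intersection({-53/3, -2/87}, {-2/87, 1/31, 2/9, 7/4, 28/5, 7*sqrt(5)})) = {-2/87}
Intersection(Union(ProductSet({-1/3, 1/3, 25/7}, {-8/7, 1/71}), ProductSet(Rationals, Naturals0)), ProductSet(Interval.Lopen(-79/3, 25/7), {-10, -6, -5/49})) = EmptySet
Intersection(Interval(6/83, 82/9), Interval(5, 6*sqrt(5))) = Interval(5, 82/9)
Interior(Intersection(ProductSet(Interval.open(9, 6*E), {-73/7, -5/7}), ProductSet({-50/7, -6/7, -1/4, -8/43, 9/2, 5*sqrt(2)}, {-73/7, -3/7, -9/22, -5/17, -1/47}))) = EmptySet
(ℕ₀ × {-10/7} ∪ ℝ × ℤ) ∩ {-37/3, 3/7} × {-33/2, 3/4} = ∅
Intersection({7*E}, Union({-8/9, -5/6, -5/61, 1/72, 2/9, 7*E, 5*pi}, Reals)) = {7*E}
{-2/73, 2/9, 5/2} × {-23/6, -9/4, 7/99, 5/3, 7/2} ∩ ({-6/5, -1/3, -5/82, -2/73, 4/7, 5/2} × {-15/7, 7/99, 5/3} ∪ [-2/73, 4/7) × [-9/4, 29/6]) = ({-2/73, 5/2} × {7/99, 5/3}) ∪ ({-2/73, 2/9} × {-9/4, 7/99, 5/3, 7/2})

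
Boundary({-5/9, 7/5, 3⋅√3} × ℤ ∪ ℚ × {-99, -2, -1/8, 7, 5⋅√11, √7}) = ({-5/9, 7/5, 3⋅√3} × ℤ) ∪ (ℝ × {-99, -2, -1/8, 7, 5⋅√11, √7})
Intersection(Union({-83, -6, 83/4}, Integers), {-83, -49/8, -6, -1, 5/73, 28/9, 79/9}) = {-83, -6, -1}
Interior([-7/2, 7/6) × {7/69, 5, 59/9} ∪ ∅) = ∅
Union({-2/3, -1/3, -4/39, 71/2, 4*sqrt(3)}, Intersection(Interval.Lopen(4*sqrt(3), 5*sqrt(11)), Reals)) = Union({-2/3, -1/3, -4/39, 71/2}, Interval(4*sqrt(3), 5*sqrt(11)))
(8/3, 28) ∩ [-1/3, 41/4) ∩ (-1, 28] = (8/3, 41/4)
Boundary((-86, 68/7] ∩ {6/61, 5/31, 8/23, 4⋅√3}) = {6/61, 5/31, 8/23, 4⋅√3}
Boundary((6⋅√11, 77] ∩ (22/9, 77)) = {77, 6⋅√11}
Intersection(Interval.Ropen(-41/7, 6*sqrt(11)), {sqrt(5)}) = {sqrt(5)}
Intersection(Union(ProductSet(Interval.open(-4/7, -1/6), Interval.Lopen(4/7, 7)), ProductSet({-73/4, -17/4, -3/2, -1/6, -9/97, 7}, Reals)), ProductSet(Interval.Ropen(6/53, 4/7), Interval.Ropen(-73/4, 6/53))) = EmptySet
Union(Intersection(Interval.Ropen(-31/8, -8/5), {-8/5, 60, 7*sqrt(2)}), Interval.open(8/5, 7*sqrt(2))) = Interval.open(8/5, 7*sqrt(2))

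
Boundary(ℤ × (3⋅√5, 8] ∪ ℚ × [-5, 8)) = ℝ × [-5, 8]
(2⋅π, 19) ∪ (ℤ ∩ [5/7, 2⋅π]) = {1, 2, …, 6} ∪ (2⋅π, 19)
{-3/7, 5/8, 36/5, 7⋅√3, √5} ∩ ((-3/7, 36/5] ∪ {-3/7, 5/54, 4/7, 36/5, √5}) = {-3/7, 5/8, 36/5, √5}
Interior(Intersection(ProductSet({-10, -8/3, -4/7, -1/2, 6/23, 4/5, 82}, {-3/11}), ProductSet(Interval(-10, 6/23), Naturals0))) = EmptySet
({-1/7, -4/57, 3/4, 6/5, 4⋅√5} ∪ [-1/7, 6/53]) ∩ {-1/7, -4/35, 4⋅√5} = {-1/7, -4/35, 4⋅√5}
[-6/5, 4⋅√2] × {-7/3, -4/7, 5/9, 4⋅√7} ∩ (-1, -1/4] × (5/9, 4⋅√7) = ∅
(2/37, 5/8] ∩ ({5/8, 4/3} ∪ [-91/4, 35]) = (2/37, 5/8]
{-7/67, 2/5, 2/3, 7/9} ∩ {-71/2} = ∅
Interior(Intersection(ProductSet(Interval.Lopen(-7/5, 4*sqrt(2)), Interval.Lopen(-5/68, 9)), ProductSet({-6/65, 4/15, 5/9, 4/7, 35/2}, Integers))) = EmptySet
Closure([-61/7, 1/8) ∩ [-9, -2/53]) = [-61/7, -2/53]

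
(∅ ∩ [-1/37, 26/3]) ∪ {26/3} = {26/3}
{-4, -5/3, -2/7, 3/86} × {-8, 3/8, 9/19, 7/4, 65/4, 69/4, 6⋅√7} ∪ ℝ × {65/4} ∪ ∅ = (ℝ × {65/4}) ∪ ({-4, -5/3, -2/7, 3/86} × {-8, 3/8, 9/19, 7/4, 65/4, 69/4, 6⋅√7})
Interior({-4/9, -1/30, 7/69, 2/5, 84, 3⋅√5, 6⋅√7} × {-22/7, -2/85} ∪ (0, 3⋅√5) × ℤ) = ∅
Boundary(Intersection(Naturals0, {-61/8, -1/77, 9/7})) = EmptySet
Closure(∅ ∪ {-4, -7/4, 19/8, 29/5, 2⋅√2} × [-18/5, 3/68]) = {-4, -7/4, 19/8, 29/5, 2⋅√2} × [-18/5, 3/68]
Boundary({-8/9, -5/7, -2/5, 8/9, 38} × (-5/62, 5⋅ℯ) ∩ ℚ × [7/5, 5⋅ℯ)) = {-8/9, -5/7, -2/5, 8/9, 38} × [7/5, 5⋅ℯ]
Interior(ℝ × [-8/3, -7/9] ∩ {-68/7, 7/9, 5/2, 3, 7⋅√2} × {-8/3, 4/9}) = ∅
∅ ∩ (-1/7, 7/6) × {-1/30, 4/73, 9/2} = ∅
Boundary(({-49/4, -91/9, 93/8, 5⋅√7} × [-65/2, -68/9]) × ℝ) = ({-49/4, -91/9, 93/8, 5⋅√7} × [-65/2, -68/9]) × ℝ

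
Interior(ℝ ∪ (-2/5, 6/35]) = (-∞, ∞)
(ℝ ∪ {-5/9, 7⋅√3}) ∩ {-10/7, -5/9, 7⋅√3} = {-10/7, -5/9, 7⋅√3}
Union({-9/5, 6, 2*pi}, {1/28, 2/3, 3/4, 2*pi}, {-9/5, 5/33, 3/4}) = {-9/5, 1/28, 5/33, 2/3, 3/4, 6, 2*pi}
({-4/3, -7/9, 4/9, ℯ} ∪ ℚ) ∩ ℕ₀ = ℕ₀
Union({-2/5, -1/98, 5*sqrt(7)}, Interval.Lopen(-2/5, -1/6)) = Union({-1/98, 5*sqrt(7)}, Interval(-2/5, -1/6))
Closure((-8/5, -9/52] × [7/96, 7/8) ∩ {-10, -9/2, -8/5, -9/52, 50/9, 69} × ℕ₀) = ∅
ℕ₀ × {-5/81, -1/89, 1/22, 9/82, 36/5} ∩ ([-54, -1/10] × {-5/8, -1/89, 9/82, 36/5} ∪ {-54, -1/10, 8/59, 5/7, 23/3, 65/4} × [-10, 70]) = ∅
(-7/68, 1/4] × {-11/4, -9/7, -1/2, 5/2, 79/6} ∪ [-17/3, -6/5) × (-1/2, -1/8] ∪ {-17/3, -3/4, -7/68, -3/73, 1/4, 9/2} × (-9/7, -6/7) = ([-17/3, -6/5) × (-1/2, -1/8]) ∪ ((-7/68, 1/4] × {-11/4, -9/7, -1/2, 5/2, 79/6}) ∪ ({-17/3, -3/4, -7/68, -3/73, 1/4, 9/2} × (-9/7, -6/7))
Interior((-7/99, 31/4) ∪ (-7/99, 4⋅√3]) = (-7/99, 31/4)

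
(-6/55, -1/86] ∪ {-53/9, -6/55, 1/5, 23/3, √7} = {-53/9, 1/5, 23/3, √7} ∪ [-6/55, -1/86]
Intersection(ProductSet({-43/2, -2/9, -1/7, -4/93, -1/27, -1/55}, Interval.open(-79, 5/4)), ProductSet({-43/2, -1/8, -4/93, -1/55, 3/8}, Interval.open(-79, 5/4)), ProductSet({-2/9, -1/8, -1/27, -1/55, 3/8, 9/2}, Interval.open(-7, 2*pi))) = ProductSet({-1/55}, Interval.open(-7, 5/4))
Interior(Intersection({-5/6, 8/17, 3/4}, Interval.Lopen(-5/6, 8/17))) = EmptySet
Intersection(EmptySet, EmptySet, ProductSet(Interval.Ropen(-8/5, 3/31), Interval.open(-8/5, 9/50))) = EmptySet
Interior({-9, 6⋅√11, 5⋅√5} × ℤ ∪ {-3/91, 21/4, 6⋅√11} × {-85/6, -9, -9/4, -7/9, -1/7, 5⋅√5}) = ∅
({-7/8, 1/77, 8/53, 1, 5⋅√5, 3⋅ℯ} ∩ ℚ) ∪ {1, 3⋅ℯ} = {-7/8, 1/77, 8/53, 1, 3⋅ℯ}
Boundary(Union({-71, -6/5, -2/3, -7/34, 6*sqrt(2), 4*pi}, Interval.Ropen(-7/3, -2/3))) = {-71, -7/3, -2/3, -7/34, 6*sqrt(2), 4*pi}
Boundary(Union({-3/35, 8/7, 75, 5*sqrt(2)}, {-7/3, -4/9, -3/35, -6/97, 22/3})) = {-7/3, -4/9, -3/35, -6/97, 8/7, 22/3, 75, 5*sqrt(2)}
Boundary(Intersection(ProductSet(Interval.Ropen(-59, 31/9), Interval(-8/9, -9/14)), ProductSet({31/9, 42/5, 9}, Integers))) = EmptySet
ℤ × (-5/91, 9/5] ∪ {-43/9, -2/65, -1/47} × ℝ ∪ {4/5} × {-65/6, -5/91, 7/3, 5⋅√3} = ({-43/9, -2/65, -1/47} × ℝ) ∪ (ℤ × (-5/91, 9/5]) ∪ ({4/5} × {-65/6, -5/91, 7/3, 5⋅√3})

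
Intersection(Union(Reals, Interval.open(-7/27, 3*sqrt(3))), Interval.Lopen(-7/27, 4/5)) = Interval.Lopen(-7/27, 4/5)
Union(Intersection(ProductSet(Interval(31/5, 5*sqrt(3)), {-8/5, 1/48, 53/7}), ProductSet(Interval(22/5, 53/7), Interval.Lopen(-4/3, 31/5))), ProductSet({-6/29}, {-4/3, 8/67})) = Union(ProductSet({-6/29}, {-4/3, 8/67}), ProductSet(Interval(31/5, 53/7), {1/48}))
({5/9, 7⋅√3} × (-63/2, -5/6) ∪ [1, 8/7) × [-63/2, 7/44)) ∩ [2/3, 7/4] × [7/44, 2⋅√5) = ∅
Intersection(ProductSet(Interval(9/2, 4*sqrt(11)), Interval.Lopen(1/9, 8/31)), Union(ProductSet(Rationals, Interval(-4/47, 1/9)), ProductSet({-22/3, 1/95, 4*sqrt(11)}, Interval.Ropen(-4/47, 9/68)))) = ProductSet({4*sqrt(11)}, Interval.open(1/9, 9/68))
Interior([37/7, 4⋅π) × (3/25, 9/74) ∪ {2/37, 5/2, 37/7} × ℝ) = (37/7, 4⋅π) × (3/25, 9/74)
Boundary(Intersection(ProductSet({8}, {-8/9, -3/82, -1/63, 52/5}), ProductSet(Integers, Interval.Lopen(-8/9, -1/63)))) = ProductSet({8}, {-3/82, -1/63})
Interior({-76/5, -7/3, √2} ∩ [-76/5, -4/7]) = ∅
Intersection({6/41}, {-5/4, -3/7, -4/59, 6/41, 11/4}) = {6/41}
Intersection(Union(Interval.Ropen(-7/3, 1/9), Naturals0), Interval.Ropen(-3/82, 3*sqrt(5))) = Union(Interval.Ropen(-3/82, 1/9), Range(0, 7, 1))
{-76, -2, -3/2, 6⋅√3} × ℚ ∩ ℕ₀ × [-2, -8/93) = ∅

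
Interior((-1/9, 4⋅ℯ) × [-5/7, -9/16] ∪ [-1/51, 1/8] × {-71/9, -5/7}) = (-1/9, 4⋅ℯ) × (-5/7, -9/16)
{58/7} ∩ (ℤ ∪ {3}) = ∅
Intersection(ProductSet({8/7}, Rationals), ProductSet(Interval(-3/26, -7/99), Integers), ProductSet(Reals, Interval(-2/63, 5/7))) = EmptySet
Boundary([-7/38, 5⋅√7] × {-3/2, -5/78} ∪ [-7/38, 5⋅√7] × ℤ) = [-7/38, 5⋅√7] × (ℤ ∪ {-3/2, -5/78})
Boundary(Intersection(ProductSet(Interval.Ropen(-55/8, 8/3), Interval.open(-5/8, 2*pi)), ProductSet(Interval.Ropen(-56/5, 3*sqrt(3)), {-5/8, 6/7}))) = ProductSet(Interval(-55/8, 8/3), {6/7})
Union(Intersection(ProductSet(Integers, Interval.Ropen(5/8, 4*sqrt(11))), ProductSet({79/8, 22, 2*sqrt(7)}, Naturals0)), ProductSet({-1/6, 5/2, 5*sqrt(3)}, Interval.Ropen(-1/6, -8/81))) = Union(ProductSet({22}, Range(1, 14, 1)), ProductSet({-1/6, 5/2, 5*sqrt(3)}, Interval.Ropen(-1/6, -8/81)))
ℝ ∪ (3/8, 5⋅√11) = (-∞, ∞)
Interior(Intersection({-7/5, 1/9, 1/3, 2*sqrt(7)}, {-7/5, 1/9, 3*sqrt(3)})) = EmptySet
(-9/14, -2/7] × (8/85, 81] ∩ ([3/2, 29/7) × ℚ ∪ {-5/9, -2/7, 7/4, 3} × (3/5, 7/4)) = {-5/9, -2/7} × (3/5, 7/4)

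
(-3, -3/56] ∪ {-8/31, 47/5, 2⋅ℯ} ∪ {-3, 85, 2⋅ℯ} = [-3, -3/56] ∪ {47/5, 85, 2⋅ℯ}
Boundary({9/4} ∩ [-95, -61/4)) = ∅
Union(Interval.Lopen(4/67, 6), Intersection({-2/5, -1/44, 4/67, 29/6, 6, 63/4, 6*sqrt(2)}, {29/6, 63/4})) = Union({63/4}, Interval.Lopen(4/67, 6))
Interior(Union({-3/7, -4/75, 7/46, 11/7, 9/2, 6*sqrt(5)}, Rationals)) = EmptySet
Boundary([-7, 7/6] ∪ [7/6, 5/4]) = {-7, 5/4}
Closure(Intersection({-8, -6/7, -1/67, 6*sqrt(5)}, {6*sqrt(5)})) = {6*sqrt(5)}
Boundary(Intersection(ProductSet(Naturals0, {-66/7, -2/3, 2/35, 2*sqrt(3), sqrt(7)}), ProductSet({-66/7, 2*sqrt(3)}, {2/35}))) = EmptySet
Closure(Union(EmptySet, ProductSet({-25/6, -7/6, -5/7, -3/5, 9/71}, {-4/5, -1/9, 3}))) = ProductSet({-25/6, -7/6, -5/7, -3/5, 9/71}, {-4/5, -1/9, 3})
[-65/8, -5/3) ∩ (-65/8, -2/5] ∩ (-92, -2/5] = (-65/8, -5/3)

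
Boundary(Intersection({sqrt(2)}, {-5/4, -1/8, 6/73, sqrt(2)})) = {sqrt(2)}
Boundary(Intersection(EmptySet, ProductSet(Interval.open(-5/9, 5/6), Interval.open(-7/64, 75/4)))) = EmptySet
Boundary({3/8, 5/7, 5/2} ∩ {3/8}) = {3/8}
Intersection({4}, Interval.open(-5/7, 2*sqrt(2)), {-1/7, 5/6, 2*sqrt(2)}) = EmptySet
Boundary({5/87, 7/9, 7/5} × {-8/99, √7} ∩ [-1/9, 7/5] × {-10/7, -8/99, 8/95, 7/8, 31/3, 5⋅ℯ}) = {5/87, 7/9, 7/5} × {-8/99}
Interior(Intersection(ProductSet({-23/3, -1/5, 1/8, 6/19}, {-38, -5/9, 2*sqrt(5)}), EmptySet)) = EmptySet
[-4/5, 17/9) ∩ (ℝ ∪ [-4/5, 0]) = [-4/5, 17/9)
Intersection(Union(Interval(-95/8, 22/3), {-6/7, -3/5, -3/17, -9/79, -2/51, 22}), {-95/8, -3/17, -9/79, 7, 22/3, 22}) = {-95/8, -3/17, -9/79, 7, 22/3, 22}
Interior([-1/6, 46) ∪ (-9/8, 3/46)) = (-9/8, 46)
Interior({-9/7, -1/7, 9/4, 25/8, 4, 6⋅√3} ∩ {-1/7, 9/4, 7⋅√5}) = ∅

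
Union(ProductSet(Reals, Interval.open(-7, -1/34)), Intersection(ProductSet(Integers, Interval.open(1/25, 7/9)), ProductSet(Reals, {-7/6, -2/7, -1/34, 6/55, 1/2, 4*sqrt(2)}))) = Union(ProductSet(Integers, {6/55, 1/2}), ProductSet(Reals, Interval.open(-7, -1/34)))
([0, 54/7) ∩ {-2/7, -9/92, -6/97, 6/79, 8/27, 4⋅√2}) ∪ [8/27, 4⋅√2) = {6/79} ∪ [8/27, 4⋅√2]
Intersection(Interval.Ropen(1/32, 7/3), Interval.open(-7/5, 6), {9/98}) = {9/98}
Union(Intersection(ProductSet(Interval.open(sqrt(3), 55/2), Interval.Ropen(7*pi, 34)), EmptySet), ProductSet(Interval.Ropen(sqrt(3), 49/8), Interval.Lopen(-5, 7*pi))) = ProductSet(Interval.Ropen(sqrt(3), 49/8), Interval.Lopen(-5, 7*pi))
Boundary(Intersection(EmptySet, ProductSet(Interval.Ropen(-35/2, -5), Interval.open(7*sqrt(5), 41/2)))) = EmptySet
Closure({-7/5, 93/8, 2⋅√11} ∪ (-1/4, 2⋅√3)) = {-7/5, 93/8, 2⋅√11} ∪ [-1/4, 2⋅√3]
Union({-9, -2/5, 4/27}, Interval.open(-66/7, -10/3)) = Union({-2/5, 4/27}, Interval.open(-66/7, -10/3))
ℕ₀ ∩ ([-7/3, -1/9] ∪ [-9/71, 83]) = {0, 1, …, 83}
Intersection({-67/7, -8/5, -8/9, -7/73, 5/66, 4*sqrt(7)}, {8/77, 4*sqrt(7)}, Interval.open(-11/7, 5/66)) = EmptySet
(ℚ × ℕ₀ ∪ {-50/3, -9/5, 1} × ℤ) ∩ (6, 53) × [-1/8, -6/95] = ∅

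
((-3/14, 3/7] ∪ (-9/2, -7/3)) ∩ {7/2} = ∅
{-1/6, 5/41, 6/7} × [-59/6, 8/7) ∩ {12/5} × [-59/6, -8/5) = ∅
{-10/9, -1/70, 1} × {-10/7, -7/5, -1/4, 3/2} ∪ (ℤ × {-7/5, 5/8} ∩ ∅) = {-10/9, -1/70, 1} × {-10/7, -7/5, -1/4, 3/2}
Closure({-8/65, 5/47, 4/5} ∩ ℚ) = {-8/65, 5/47, 4/5}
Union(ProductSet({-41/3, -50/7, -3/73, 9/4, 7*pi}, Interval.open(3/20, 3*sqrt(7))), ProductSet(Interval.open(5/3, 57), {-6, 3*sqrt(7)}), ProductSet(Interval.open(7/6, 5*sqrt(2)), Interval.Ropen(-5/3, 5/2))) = Union(ProductSet({-41/3, -50/7, -3/73, 9/4, 7*pi}, Interval.open(3/20, 3*sqrt(7))), ProductSet(Interval.open(7/6, 5*sqrt(2)), Interval.Ropen(-5/3, 5/2)), ProductSet(Interval.open(5/3, 57), {-6, 3*sqrt(7)}))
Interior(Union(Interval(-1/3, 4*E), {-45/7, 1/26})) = Interval.open(-1/3, 4*E)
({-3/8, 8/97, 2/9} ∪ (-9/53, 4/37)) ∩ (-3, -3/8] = {-3/8}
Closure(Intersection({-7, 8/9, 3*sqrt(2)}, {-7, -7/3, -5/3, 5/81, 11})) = {-7}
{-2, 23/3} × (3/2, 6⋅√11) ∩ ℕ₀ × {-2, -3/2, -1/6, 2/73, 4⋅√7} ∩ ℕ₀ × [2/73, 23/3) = ∅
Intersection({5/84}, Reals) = {5/84}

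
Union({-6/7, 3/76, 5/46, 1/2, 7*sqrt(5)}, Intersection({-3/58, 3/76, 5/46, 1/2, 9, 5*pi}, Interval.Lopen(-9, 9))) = {-6/7, -3/58, 3/76, 5/46, 1/2, 9, 7*sqrt(5)}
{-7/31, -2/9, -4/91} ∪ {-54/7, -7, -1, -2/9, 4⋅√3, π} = {-54/7, -7, -1, -7/31, -2/9, -4/91, 4⋅√3, π}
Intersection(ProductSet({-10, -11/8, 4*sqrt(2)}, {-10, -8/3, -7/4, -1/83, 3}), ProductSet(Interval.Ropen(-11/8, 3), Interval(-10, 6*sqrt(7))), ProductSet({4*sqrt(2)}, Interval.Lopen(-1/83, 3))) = EmptySet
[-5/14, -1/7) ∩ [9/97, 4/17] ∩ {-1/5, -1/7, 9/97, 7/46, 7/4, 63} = ∅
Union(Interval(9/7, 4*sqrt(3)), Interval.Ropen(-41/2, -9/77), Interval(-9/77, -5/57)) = Union(Interval(-41/2, -5/57), Interval(9/7, 4*sqrt(3)))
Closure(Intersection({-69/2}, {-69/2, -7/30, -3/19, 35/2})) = {-69/2}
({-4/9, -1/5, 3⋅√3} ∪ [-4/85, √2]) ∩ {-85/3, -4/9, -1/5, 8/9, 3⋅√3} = {-4/9, -1/5, 8/9, 3⋅√3}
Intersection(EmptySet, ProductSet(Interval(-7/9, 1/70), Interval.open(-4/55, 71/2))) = EmptySet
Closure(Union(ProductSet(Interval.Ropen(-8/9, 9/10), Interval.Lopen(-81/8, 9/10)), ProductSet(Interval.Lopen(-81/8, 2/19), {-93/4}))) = Union(ProductSet({-8/9, 9/10}, Interval(-81/8, 9/10)), ProductSet(Interval(-81/8, 2/19), {-93/4}), ProductSet(Interval(-8/9, 9/10), {-81/8, 9/10}), ProductSet(Interval.Ropen(-8/9, 9/10), Interval.Lopen(-81/8, 9/10)))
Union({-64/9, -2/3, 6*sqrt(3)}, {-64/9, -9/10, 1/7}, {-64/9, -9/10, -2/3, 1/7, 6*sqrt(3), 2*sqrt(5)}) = {-64/9, -9/10, -2/3, 1/7, 6*sqrt(3), 2*sqrt(5)}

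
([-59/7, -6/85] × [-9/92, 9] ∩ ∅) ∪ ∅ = ∅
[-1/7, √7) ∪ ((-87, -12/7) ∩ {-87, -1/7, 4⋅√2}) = [-1/7, √7)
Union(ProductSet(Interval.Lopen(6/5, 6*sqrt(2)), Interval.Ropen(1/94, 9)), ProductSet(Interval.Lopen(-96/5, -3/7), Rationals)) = Union(ProductSet(Interval.Lopen(-96/5, -3/7), Rationals), ProductSet(Interval.Lopen(6/5, 6*sqrt(2)), Interval.Ropen(1/94, 9)))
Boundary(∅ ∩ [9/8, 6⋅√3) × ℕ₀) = ∅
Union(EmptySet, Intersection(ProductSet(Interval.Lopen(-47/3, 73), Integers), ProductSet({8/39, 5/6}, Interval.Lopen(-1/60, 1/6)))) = ProductSet({8/39, 5/6}, Range(0, 1, 1))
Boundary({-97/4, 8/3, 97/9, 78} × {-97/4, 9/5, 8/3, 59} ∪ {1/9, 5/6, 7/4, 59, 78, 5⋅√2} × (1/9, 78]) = ({-97/4, 8/3, 97/9, 78} × {-97/4, 9/5, 8/3, 59}) ∪ ({1/9, 5/6, 7/4, 59, 78, 5⋅√2} × [1/9, 78])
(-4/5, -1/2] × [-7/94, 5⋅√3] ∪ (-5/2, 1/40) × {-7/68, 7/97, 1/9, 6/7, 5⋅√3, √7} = ((-4/5, -1/2] × [-7/94, 5⋅√3]) ∪ ((-5/2, 1/40) × {-7/68, 7/97, 1/9, 6/7, 5⋅√3, √7})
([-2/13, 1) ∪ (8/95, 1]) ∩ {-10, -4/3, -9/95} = {-9/95}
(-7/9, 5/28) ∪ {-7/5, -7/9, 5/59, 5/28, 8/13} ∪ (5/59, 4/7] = {-7/5, 8/13} ∪ [-7/9, 4/7]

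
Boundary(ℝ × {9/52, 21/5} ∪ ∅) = ℝ × {9/52, 21/5}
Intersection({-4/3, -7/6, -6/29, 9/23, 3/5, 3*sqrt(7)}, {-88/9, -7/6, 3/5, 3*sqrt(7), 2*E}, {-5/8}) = EmptySet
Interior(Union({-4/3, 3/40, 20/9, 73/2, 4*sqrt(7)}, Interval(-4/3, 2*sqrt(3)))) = Interval.open(-4/3, 2*sqrt(3))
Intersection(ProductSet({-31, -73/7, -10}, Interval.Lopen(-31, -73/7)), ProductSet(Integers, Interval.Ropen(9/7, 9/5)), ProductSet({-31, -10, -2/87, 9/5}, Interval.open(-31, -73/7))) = EmptySet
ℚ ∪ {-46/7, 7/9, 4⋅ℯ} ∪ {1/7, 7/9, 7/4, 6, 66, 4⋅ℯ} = ℚ ∪ {4⋅ℯ}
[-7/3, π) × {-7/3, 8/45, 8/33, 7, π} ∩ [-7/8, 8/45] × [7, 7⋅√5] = [-7/8, 8/45] × {7}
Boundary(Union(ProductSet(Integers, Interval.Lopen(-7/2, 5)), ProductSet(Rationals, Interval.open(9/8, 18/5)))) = Union(ProductSet(Integers, Interval(-7/2, 5)), ProductSet(Reals, Interval(9/8, 18/5)))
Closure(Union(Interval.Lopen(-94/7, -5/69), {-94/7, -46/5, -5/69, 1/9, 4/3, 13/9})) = Union({1/9, 4/3, 13/9}, Interval(-94/7, -5/69))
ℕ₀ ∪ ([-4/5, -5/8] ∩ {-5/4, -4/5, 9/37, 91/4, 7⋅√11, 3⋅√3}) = {-4/5} ∪ ℕ₀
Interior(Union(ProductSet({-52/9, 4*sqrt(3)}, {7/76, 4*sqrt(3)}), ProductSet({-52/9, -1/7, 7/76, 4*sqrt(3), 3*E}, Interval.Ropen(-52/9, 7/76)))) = EmptySet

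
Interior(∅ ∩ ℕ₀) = ∅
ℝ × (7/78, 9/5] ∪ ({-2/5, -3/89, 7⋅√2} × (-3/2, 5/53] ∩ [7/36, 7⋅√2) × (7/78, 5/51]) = ℝ × (7/78, 9/5]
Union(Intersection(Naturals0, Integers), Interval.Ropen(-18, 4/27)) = Union(Interval.Ropen(-18, 4/27), Naturals0)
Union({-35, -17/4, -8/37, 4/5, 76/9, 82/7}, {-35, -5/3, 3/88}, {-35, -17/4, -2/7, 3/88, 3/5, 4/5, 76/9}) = {-35, -17/4, -5/3, -2/7, -8/37, 3/88, 3/5, 4/5, 76/9, 82/7}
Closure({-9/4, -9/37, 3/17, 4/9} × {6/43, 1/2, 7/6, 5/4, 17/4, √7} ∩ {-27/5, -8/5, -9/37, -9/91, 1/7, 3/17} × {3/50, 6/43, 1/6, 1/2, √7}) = {-9/37, 3/17} × {6/43, 1/2, √7}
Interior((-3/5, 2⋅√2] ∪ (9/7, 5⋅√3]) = (-3/5, 5⋅√3)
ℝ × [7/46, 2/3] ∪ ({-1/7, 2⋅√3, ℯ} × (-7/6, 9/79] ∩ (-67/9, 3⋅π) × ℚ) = (ℝ × [7/46, 2/3]) ∪ ({-1/7, 2⋅√3, ℯ} × (ℚ ∩ (-7/6, 9/79]))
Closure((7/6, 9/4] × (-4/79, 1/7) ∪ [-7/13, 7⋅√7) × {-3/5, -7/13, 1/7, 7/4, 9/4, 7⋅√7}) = ({7/6, 9/4} × [-4/79, 1/7]) ∪ ([7/6, 9/4] × {-4/79, 1/7}) ∪ ((7/6, 9/4] × (-4/79, 1/7)) ∪ ([-7/13, 7⋅√7] × {-3/5, -7/13, 1/7, 7/4, 9/4, 7⋅√7})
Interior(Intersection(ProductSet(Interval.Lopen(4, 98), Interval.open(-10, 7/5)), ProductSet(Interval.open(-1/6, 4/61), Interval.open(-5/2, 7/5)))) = EmptySet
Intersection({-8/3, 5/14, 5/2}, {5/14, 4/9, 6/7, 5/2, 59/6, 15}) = {5/14, 5/2}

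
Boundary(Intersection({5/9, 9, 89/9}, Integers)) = {9}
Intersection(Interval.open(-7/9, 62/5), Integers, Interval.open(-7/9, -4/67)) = EmptySet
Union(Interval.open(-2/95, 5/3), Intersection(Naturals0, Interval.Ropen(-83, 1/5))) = Union(Interval.open(-2/95, 5/3), Range(0, 1, 1))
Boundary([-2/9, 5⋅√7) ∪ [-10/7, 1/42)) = {-10/7, 5⋅√7}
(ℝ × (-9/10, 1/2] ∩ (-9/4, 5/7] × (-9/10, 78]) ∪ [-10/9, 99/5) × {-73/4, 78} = ([-10/9, 99/5) × {-73/4, 78}) ∪ ((-9/4, 5/7] × (-9/10, 1/2])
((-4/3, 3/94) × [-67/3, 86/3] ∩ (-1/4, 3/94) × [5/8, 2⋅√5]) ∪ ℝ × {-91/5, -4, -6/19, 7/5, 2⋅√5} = (ℝ × {-91/5, -4, -6/19, 7/5, 2⋅√5}) ∪ ((-1/4, 3/94) × [5/8, 2⋅√5])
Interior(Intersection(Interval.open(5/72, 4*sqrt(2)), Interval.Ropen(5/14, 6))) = Interval.open(5/14, 4*sqrt(2))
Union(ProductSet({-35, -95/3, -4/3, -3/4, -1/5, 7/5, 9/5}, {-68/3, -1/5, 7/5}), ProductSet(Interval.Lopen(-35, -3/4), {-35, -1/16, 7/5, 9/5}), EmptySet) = Union(ProductSet({-35, -95/3, -4/3, -3/4, -1/5, 7/5, 9/5}, {-68/3, -1/5, 7/5}), ProductSet(Interval.Lopen(-35, -3/4), {-35, -1/16, 7/5, 9/5}))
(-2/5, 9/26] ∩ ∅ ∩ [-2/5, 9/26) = ∅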